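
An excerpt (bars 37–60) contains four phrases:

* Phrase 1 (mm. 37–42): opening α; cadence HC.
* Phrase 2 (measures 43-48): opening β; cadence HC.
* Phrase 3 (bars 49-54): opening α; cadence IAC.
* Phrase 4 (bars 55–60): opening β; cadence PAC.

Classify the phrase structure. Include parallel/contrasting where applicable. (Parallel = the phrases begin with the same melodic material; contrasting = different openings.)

Four phrases in two halves: the first half (measures 37–48) ends with a half cadence, the second (bars 49-60) with a perfect authentic cadence — a large antecedent–consequent pair, i.e. a double period.
Phrase 3 begins with the same material as phrase 1, making it parallel.

parallel double period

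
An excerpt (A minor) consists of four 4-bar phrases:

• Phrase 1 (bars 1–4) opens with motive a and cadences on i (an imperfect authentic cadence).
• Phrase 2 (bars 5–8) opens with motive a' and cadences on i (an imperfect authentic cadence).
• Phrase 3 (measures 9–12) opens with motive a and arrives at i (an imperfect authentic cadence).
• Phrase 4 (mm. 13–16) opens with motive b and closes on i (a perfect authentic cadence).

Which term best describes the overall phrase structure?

parallel double period

Four phrases in two halves: the first half (mm. 1-8) ends with an imperfect authentic cadence, the second (bars 9–16) with a perfect authentic cadence — a large antecedent–consequent pair, i.e. a double period.
Phrase 3 begins with the same material as phrase 1, making it parallel.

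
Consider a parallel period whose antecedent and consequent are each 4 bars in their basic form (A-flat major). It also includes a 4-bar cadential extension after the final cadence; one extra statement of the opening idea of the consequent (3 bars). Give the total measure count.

15 measures

Basic parallel period: 4 + 4 = 8 bars.
8 (basic form) + 4 (cadential extension) + 3 (extra statement) = 15.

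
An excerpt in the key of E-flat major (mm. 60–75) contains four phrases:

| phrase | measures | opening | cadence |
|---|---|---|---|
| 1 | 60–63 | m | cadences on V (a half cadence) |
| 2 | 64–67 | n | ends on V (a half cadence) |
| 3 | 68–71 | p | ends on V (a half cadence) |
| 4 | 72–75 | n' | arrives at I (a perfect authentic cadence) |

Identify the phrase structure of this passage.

contrasting double period

Four phrases in two halves: the first half (mm. 60–67) ends with a half cadence, the second (bars 68–75) with a perfect authentic cadence — a large antecedent–consequent pair, i.e. a double period.
Phrase 3 begins with different material from phrase 1, making it contrasting.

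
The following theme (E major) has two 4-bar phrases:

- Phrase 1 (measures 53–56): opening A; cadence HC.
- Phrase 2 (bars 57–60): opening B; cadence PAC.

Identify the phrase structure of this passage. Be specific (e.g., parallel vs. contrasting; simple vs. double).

Phrase 1 ends with a half cadence (weaker) and phrase 2 with a perfect authentic cadence (stronger): antecedent + consequent = a period.
The two phrases open with different material (A / B), so the period is contrasting.

contrasting period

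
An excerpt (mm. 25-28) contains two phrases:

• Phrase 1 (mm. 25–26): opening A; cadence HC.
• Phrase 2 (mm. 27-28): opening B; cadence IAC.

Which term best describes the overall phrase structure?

contrasting period

Phrase 1 ends with a half cadence (weaker) and phrase 2 with an imperfect authentic cadence (stronger): antecedent + consequent = a period.
The two phrases open with different material (A / B), so the period is contrasting.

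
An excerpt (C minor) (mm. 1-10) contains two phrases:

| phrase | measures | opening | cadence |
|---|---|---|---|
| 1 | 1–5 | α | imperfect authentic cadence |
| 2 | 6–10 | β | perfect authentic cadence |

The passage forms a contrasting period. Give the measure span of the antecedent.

measures 1–5

The antecedent is the phrase ending with the weaker cadence (imperfect authentic cadence, phrase 1) and the consequent the one ending more conclusively (perfect authentic cadence, phrase 2); the antecedent is measures 1–5.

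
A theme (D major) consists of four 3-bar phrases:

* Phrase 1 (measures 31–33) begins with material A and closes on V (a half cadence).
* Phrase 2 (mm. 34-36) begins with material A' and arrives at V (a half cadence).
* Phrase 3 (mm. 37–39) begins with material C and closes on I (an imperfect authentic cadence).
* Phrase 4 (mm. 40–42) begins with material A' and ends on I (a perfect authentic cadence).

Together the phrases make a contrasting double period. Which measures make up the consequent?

In a double period the first pair of phrases (ending half cadence) is the large antecedent and the second pair (ending perfect authentic cadence) is the large consequent; the consequent is measures 37–42.

measures 37–42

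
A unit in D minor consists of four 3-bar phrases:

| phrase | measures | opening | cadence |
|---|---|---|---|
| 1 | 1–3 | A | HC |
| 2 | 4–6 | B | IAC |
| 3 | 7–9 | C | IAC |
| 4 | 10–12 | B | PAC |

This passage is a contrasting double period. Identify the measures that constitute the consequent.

In a double period the four phrases pair into a large antecedent (phrases 1–2, ending imperfect authentic cadence) and a large consequent (phrases 3–4, ending perfect authentic cadence). The consequent spans mm. 7–12.

measures 7–12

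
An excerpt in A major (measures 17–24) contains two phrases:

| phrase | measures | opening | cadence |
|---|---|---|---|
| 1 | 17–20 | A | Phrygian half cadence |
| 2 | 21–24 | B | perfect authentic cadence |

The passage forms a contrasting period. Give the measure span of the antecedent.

The phrase ending with the weaker cadence (Phrygian half cadence) is the antecedent; the one ending more conclusively (perfect authentic cadence) is the consequent. The antecedent is measures 17–20.

measures 17–20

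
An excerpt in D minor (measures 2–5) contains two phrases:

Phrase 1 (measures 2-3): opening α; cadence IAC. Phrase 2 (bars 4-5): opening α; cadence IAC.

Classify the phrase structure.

repeated phrase

Both phrases have the same opening (α) and the same cadence (imperfect authentic cadence): the second is a restatement, not a consequent, so this is a repeated phrase rather than a period.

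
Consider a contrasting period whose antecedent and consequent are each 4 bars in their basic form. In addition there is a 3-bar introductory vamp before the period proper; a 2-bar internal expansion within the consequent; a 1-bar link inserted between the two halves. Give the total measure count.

14 measures

Basic contrasting period: 4 + 4 = 8 bars.
8 (basic form) + 3 (introduction) + 2 (internal expansion) + 1 (link) = 14.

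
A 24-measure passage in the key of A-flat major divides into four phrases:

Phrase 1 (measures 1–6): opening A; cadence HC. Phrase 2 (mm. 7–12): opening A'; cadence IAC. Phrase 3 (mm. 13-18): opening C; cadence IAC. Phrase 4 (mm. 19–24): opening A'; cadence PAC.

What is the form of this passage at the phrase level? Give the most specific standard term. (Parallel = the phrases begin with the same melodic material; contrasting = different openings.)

contrasting double period

Four phrases in two halves: the first half (measures 1–12) ends with an imperfect authentic cadence, the second (mm. 13–24) with a perfect authentic cadence — a large antecedent–consequent pair, i.e. a double period.
Phrase 3 begins with different material from phrase 1, making it contrasting.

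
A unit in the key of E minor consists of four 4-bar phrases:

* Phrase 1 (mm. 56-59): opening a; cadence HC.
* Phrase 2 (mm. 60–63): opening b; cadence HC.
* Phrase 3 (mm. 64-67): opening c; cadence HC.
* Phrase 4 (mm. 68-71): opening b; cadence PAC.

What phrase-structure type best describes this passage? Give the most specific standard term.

contrasting double period

Four phrases in two halves: the first half (mm. 56-63) ends with a half cadence, the second (bars 64-71) with a perfect authentic cadence — a large antecedent–consequent pair, i.e. a double period.
Phrase 3 begins with different material from phrase 1, making it contrasting.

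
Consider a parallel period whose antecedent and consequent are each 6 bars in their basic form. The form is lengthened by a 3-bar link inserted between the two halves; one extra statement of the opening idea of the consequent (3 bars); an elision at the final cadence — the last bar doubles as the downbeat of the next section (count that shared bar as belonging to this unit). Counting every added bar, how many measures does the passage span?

18 measures

Basic parallel period: 6 + 6 = 12 bars.
12 (basic form) + 3 (link) + 3 (extra statement) = 18.
The elision shares a bar with the next section but does not change this unit's count.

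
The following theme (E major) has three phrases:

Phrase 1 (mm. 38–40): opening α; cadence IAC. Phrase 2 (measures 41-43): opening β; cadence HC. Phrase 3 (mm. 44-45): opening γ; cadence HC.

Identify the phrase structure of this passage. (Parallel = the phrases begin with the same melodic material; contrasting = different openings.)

phrase group

The final phrase closes with a half cadence, which is not stronger than the preceding half cadence; the 3 phrases lack an overall antecedent–consequent design and so form a phrase group.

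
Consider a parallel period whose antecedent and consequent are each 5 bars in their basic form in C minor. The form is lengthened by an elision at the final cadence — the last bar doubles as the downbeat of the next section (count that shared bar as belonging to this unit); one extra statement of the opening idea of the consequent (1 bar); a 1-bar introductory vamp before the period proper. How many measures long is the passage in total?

12 measures

Basic parallel period: 5 + 5 = 10 bars.
10 (basic form) + 1 (extra statement) + 1 (introduction) = 12.
The elision shares a bar with the next section but does not change this unit's count.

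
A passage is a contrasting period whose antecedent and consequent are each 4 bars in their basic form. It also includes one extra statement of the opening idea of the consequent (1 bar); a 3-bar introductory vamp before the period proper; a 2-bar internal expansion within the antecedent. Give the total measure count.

14 measures

Basic contrasting period: 4 + 4 = 8 bars.
8 (basic form) + 1 (extra statement) + 3 (introduction) + 2 (internal expansion) = 14.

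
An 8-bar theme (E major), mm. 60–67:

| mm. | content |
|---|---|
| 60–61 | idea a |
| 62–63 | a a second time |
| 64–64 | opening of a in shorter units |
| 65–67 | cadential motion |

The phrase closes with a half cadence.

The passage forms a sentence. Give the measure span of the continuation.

After the presentation (bars 60–63), the continuation covers the fragmentation through the cadence: bars 64–67.

measures 64–67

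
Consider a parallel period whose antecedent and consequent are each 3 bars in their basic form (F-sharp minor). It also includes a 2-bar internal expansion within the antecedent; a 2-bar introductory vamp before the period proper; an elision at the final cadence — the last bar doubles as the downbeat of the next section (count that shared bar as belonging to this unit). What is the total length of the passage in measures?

10 measures

Basic parallel period: 3 + 3 = 6 bars.
6 (basic form) + 2 (internal expansion) + 2 (introduction) = 10.
The elision shares a bar with the next section but does not change this unit's count.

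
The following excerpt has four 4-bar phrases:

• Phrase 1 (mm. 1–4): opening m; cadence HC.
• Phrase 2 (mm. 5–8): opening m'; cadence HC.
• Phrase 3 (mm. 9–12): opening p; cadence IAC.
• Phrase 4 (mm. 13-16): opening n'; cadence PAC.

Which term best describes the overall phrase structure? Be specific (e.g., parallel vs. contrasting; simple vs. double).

contrasting double period

Four phrases in two halves: the first half (bars 1–8) ends with a half cadence, the second (mm. 9-16) with a perfect authentic cadence — a large antecedent–consequent pair, i.e. a double period.
Phrase 3 begins with different material from phrase 1, making it contrasting.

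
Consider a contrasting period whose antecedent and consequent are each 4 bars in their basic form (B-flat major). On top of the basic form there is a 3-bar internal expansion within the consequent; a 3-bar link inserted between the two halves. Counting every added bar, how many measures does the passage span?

Basic contrasting period: 4 + 4 = 8 bars.
8 (basic form) + 3 (internal expansion) + 3 (link) = 14.

14 measures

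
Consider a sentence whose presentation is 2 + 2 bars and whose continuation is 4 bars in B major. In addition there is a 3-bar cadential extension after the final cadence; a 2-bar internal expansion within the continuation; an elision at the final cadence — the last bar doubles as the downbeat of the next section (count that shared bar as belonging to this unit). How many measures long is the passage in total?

13 measures

Basic sentence: 2 + 2 + 4 = 8 bars.
8 (basic form) + 3 (cadential extension) + 2 (internal expansion) = 13.
The elision shares a bar with the next section but does not change this unit's count.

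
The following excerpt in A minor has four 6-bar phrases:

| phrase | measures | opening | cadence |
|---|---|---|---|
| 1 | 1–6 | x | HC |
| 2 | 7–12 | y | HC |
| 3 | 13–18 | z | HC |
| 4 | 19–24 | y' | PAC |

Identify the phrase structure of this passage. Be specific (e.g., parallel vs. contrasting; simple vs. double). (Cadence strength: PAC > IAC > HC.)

contrasting double period

Four phrases in two halves: the first half (bars 1–12) ends with a half cadence, the second (measures 13–24) with a perfect authentic cadence — a large antecedent–consequent pair, i.e. a double period.
Phrase 3 begins with different material from phrase 1, making it contrasting.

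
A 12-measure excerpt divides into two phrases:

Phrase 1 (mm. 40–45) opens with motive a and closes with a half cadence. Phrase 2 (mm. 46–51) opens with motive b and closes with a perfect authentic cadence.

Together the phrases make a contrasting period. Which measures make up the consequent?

The phrase ending with the weaker cadence (half cadence) is the antecedent; the one ending more conclusively (perfect authentic cadence) is the consequent. The consequent is measures 46–51.

measures 46–51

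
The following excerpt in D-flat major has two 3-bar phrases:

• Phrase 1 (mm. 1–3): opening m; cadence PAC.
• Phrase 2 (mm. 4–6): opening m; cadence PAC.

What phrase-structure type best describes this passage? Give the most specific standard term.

Both phrases have the same opening (m) and the same cadence (perfect authentic cadence): the second is a restatement, not a consequent, so this is a repeated phrase rather than a period.

repeated phrase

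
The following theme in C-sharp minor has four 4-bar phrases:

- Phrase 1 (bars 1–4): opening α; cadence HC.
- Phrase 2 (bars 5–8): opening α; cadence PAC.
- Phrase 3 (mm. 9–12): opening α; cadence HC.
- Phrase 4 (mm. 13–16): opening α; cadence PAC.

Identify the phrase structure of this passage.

The cadence pattern HC–PAC–HC–PAC is weak–strong twice, and phrases 3–4 restate phrases 1–2: a period heard twice, not a double period (which would end weakly at phrase 2).

repeated period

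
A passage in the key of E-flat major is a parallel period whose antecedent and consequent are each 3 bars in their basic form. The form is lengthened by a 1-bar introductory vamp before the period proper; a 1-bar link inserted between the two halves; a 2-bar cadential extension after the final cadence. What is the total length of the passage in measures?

Basic parallel period: 3 + 3 = 6 bars.
6 (basic form) + 1 (introduction) + 1 (link) + 2 (cadential extension) = 10.

10 measures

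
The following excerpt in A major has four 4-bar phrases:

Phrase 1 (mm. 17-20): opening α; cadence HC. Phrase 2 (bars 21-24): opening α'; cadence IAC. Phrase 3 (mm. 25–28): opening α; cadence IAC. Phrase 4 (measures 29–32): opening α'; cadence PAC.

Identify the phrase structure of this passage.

Four phrases in two halves: the first half (measures 17-24) ends with an imperfect authentic cadence, the second (bars 25-32) with a perfect authentic cadence — a large antecedent–consequent pair, i.e. a double period.
Phrase 3 begins with the same material as phrase 1, making it parallel.

parallel double period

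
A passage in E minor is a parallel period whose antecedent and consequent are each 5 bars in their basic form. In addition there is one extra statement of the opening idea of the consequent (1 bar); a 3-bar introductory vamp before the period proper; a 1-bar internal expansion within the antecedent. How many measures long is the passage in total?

Basic parallel period: 5 + 5 = 10 bars.
10 (basic form) + 1 (extra statement) + 3 (introduction) + 1 (internal expansion) = 15.

15 measures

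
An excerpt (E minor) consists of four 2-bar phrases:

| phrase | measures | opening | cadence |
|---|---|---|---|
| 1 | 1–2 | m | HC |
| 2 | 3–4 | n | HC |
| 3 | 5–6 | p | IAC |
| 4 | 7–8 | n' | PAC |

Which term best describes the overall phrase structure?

Four phrases in two halves: the first half (bars 1–4) ends with a half cadence, the second (mm. 5–8) with a perfect authentic cadence — a large antecedent–consequent pair, i.e. a double period.
Phrase 3 begins with different material from phrase 1, making it contrasting.

contrasting double period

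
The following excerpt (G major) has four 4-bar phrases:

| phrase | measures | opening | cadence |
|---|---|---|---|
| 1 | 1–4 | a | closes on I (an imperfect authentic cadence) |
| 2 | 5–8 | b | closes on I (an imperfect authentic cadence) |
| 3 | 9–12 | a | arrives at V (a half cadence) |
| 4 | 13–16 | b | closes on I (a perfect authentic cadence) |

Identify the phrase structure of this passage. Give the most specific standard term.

Four phrases in two halves: the first half (mm. 1–8) ends with an imperfect authentic cadence, the second (measures 9–16) with a perfect authentic cadence — a large antecedent–consequent pair, i.e. a double period.
Phrase 3 begins with the same material as phrase 1, making it parallel.

parallel double period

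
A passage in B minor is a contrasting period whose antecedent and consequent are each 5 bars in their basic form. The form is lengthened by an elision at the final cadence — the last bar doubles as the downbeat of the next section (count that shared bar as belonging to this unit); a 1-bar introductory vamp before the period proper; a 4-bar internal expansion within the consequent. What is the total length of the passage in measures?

15 measures

Basic contrasting period: 5 + 5 = 10 bars.
10 (basic form) + 1 (introduction) + 4 (internal expansion) = 15.
The elision shares a bar with the next section but does not change this unit's count.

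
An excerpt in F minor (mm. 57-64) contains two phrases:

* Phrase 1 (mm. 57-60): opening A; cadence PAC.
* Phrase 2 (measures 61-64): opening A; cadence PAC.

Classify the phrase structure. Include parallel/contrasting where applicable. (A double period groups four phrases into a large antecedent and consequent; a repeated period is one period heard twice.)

repeated phrase

Both phrases have the same opening (A) and the same cadence (perfect authentic cadence): the second is a restatement, not a consequent, so this is a repeated phrase rather than a period.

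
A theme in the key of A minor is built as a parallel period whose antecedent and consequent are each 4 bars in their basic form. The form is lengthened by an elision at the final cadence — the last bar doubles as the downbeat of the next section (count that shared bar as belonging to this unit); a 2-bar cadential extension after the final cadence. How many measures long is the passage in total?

10 measures

Basic parallel period: 4 + 4 = 8 bars.
8 (basic form) + 2 (cadential extension) = 10.
The elision shares a bar with the next section but does not change this unit's count.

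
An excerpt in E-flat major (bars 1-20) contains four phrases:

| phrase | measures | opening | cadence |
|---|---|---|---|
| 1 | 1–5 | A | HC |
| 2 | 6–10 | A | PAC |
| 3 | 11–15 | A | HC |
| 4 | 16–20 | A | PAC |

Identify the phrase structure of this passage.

The cadence pattern HC–PAC–HC–PAC is weak–strong twice, and phrases 3–4 restate phrases 1–2: a period heard twice, not a double period (which would end weakly at phrase 2).

repeated period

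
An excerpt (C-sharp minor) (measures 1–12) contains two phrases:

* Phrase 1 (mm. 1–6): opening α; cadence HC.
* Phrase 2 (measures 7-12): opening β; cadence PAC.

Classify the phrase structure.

contrasting period

Phrase 1 ends with a half cadence (weaker) and phrase 2 with a perfect authentic cadence (stronger): antecedent + consequent = a period.
The two phrases open with different material (α / β), so the period is contrasting.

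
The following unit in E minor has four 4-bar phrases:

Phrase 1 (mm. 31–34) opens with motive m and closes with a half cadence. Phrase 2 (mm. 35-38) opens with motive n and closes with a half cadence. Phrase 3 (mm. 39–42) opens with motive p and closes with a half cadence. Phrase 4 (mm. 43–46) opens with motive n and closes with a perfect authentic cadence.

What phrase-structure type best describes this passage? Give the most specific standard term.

contrasting double period

Four phrases in two halves: the first half (mm. 31-38) ends with a half cadence, the second (measures 39–46) with a perfect authentic cadence — a large antecedent–consequent pair, i.e. a double period.
Phrase 3 begins with different material from phrase 1, making it contrasting.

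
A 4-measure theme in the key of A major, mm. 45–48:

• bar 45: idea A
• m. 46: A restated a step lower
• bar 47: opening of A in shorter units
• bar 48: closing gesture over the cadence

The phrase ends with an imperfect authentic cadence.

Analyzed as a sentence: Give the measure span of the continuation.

After the presentation (mm. 45–46), the continuation covers the fragmentation through the cadence: mm. 47-48.

measures 47–48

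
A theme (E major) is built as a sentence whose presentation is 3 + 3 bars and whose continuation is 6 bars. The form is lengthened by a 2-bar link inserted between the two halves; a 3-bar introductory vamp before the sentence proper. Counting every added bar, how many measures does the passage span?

17 measures

Basic sentence: 3 + 3 + 6 = 12 bars.
12 (basic form) + 2 (link) + 3 (introduction) = 17.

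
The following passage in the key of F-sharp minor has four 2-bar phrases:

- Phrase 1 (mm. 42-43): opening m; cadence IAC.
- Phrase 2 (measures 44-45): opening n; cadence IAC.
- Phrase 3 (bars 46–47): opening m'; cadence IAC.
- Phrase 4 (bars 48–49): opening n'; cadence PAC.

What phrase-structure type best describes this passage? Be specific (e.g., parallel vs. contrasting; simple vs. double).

parallel double period

Four phrases in two halves: the first half (measures 42–45) ends with an imperfect authentic cadence, the second (bars 46-49) with a perfect authentic cadence — a large antecedent–consequent pair, i.e. a double period.
Phrase 3 begins with the same material as phrase 1, making it parallel.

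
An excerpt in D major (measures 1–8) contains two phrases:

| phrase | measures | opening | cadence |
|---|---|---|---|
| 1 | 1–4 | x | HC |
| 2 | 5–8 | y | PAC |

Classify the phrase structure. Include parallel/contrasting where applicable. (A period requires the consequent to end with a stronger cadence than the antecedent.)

Phrase 1 ends with a half cadence (weaker) and phrase 2 with a perfect authentic cadence (stronger): antecedent + consequent = a period.
The two phrases open with different material (x / y), so the period is contrasting.

contrasting period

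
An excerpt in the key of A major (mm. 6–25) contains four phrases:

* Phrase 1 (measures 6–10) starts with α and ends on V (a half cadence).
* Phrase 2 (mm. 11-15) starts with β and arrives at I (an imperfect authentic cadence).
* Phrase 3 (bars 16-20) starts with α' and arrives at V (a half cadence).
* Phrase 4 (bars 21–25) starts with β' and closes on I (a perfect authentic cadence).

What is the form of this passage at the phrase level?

parallel double period

Four phrases in two halves: the first half (bars 6-15) ends with an imperfect authentic cadence, the second (mm. 16-25) with a perfect authentic cadence — a large antecedent–consequent pair, i.e. a double period.
Phrase 3 begins with the same material as phrase 1, making it parallel.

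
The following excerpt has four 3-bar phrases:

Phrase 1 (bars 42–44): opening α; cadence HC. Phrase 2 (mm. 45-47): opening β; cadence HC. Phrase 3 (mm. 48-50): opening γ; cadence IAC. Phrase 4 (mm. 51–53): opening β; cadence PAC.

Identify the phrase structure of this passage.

contrasting double period

Four phrases in two halves: the first half (measures 42-47) ends with a half cadence, the second (bars 48-53) with a perfect authentic cadence — a large antecedent–consequent pair, i.e. a double period.
Phrase 3 begins with different material from phrase 1, making it contrasting.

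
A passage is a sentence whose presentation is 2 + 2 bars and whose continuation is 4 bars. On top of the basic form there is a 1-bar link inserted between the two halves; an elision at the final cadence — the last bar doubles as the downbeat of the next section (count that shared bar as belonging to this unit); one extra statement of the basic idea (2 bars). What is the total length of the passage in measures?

Basic sentence: 2 + 2 + 4 = 8 bars.
8 (basic form) + 1 (link) + 2 (extra statement) = 11.
The elision shares a bar with the next section but does not change this unit's count.

11 measures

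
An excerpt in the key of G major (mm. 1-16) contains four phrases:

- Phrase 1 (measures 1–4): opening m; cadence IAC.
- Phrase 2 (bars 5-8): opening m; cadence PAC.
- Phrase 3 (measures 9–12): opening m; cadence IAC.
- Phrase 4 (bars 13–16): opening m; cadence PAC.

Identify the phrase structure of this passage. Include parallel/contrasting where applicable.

repeated period

The cadence pattern IAC–PAC–IAC–PAC is weak–strong twice, and phrases 3–4 restate phrases 1–2: a period heard twice, not a double period (which would end weakly at phrase 2).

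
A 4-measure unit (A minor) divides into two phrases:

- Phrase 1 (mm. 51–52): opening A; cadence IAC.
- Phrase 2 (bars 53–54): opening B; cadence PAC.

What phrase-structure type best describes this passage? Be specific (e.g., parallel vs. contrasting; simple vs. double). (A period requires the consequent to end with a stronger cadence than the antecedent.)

Phrase 1 ends with an imperfect authentic cadence (weaker) and phrase 2 with a perfect authentic cadence (stronger): antecedent + consequent = a period.
The two phrases open with different material (A / B), so the period is contrasting.

contrasting period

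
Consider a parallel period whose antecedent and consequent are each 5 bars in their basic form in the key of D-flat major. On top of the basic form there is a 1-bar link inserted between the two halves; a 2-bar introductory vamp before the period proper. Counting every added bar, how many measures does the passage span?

Basic parallel period: 5 + 5 = 10 bars.
10 (basic form) + 1 (link) + 2 (introduction) = 13.

13 measures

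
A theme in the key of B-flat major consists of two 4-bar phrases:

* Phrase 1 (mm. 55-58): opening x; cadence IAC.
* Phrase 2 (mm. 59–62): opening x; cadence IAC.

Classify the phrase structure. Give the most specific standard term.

repeated phrase

Both phrases have the same opening (x) and the same cadence (imperfect authentic cadence): the second is a restatement, not a consequent, so this is a repeated phrase rather than a period.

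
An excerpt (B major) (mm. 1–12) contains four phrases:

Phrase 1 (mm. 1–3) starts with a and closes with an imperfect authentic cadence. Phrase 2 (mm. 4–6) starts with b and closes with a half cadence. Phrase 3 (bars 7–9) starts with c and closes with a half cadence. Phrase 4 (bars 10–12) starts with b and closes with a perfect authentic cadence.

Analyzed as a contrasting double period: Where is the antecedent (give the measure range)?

In a double period the four phrases pair into a large antecedent (phrases 1–2, ending half cadence) and a large consequent (phrases 3–4, ending perfect authentic cadence). The antecedent spans measures 1–6.

measures 1–6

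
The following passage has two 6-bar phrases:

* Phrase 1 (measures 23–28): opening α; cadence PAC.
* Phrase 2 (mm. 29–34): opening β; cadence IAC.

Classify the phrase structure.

The second phrase closes with an imperfect authentic cadence, which is not stronger than the first phrase's perfect authentic cadence; without a weak→strong cadential pair there is no antecedent–consequent relationship, so this is a phrase group rather than a period.

phrase group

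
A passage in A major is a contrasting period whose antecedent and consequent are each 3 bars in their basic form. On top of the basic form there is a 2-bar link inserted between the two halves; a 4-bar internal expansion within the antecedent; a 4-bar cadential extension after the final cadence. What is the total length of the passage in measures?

16 measures

Basic contrasting period: 3 + 3 = 6 bars.
6 (basic form) + 2 (link) + 4 (internal expansion) + 4 (cadential extension) = 16.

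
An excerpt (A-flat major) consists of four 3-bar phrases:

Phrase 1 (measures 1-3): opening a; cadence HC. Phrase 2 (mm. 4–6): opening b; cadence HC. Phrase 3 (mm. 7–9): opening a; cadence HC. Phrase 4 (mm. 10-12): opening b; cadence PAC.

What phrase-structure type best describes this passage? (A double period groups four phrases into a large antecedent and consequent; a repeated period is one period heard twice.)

parallel double period

Four phrases in two halves: the first half (bars 1-6) ends with a half cadence, the second (measures 7–12) with a perfect authentic cadence — a large antecedent–consequent pair, i.e. a double period.
Phrase 3 begins with the same material as phrase 1, making it parallel.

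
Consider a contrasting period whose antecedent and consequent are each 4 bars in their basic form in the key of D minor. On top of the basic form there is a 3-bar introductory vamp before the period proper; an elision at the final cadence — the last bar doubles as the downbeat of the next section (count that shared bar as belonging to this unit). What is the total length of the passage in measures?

Basic contrasting period: 4 + 4 = 8 bars.
8 (basic form) + 3 (introduction) = 11.
The elision shares a bar with the next section but does not change this unit's count.

11 measures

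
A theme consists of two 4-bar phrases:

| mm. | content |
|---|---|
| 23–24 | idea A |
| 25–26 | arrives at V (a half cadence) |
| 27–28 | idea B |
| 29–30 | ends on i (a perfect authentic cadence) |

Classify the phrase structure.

Phrase 1 ends with a half cadence (weaker) and phrase 2 with a perfect authentic cadence (stronger): antecedent + consequent = a period.
The two phrases open with different material (A / B), so the period is contrasting.

contrasting period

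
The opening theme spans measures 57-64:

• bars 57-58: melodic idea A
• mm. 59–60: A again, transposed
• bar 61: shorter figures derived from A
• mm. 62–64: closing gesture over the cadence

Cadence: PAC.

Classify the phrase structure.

sentence

Basic idea (bars 57-58) + its repetition (mm. 59–60) form the presentation; fragmentation and cadence (mm. 61–64) form the continuation — the 8-bar whole is a sentence.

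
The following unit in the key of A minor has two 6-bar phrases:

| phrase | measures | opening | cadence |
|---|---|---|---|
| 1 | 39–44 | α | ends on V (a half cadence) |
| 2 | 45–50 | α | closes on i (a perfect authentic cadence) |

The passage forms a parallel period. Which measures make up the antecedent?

The phrase ending with the weaker cadence (half cadence) is the antecedent; the one ending more conclusively (perfect authentic cadence) is the consequent. The antecedent is measures 39–44.

measures 39–44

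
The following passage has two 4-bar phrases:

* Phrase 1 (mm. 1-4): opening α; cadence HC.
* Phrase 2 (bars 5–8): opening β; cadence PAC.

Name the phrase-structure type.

contrasting period

Phrase 1 ends with a half cadence (weaker) and phrase 2 with a perfect authentic cadence (stronger): antecedent + consequent = a period.
The two phrases open with different material (α / β), so the period is contrasting.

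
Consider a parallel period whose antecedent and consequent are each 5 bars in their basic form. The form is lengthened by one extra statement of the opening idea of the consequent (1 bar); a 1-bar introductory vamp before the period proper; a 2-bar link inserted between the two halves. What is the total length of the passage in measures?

Basic parallel period: 5 + 5 = 10 bars.
10 (basic form) + 1 (extra statement) + 1 (introduction) + 2 (link) = 14.

14 measures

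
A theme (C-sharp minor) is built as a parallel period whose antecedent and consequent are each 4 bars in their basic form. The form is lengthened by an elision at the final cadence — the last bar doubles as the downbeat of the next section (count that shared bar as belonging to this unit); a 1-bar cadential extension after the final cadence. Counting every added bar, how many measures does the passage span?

9 measures

Basic parallel period: 4 + 4 = 8 bars.
8 (basic form) + 1 (cadential extension) = 9.
The elision shares a bar with the next section but does not change this unit's count.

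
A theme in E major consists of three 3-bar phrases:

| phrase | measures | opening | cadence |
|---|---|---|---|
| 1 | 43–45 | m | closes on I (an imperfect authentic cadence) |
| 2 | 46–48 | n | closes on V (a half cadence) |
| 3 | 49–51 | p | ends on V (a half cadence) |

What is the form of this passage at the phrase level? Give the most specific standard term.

phrase group

The final phrase closes with a half cadence, which is not stronger than the preceding half cadence; the 3 phrases lack an overall antecedent–consequent design and so form a phrase group.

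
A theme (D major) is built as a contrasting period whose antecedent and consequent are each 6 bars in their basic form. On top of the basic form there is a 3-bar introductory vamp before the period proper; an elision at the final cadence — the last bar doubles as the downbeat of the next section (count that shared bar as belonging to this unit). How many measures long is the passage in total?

Basic contrasting period: 6 + 6 = 12 bars.
12 (basic form) + 3 (introduction) = 15.
The elision shares a bar with the next section but does not change this unit's count.

15 measures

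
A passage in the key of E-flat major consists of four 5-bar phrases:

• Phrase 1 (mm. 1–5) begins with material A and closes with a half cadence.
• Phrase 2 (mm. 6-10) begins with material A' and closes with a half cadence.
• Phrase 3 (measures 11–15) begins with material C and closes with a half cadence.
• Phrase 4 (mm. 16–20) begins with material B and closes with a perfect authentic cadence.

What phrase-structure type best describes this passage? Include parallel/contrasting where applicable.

contrasting double period

Four phrases in two halves: the first half (mm. 1–10) ends with a half cadence, the second (bars 11–20) with a perfect authentic cadence — a large antecedent–consequent pair, i.e. a double period.
Phrase 3 begins with different material from phrase 1, making it contrasting.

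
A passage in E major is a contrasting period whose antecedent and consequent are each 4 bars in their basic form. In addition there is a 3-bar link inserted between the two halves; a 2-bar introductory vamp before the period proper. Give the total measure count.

13 measures

Basic contrasting period: 4 + 4 = 8 bars.
8 (basic form) + 3 (link) + 2 (introduction) = 13.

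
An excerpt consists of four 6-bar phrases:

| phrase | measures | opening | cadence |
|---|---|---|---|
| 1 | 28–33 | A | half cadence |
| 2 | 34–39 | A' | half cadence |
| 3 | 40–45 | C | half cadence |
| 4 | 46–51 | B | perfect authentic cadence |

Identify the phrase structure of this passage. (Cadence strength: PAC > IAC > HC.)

Four phrases in two halves: the first half (measures 28-39) ends with a half cadence, the second (measures 40–51) with a perfect authentic cadence — a large antecedent–consequent pair, i.e. a double period.
Phrase 3 begins with different material from phrase 1, making it contrasting.

contrasting double period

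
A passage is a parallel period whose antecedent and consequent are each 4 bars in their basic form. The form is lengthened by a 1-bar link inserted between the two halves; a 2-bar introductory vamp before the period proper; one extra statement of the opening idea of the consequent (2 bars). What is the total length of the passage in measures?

Basic parallel period: 4 + 4 = 8 bars.
8 (basic form) + 1 (link) + 2 (introduction) + 2 (extra statement) = 13.

13 measures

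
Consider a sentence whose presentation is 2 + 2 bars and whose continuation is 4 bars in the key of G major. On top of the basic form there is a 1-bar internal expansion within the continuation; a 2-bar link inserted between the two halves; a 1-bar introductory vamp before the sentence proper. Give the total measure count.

12 measures

Basic sentence: 2 + 2 + 4 = 8 bars.
8 (basic form) + 1 (internal expansion) + 2 (link) + 1 (introduction) = 12.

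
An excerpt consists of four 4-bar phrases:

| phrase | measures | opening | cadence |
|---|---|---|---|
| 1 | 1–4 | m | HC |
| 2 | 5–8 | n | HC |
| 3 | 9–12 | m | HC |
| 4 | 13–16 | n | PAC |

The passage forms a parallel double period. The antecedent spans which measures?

measures 1–8

In a double period the four phrases pair into a large antecedent (phrases 1–2, ending half cadence) and a large consequent (phrases 3–4, ending perfect authentic cadence). The antecedent spans mm. 1-8.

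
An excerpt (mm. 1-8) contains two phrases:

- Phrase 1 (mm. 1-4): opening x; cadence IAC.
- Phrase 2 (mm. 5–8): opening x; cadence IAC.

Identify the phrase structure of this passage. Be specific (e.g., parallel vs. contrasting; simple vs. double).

Both phrases have the same opening (x) and the same cadence (imperfect authentic cadence): the second is a restatement, not a consequent, so this is a repeated phrase rather than a period.

repeated phrase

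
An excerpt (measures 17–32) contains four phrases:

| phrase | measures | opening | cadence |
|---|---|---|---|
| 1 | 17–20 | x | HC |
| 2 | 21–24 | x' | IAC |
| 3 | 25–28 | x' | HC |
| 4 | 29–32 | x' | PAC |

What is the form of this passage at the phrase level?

Four phrases in two halves: the first half (measures 17–24) ends with an imperfect authentic cadence, the second (mm. 25-32) with a perfect authentic cadence — a large antecedent–consequent pair, i.e. a double period.
Phrase 3 begins with the same material as phrase 1, making it parallel.

parallel double period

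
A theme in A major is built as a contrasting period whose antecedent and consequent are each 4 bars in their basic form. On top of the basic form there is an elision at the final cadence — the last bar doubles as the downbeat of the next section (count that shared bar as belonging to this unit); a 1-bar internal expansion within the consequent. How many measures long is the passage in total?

9 measures

Basic contrasting period: 4 + 4 = 8 bars.
8 (basic form) + 1 (internal expansion) = 9.
The elision shares a bar with the next section but does not change this unit's count.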